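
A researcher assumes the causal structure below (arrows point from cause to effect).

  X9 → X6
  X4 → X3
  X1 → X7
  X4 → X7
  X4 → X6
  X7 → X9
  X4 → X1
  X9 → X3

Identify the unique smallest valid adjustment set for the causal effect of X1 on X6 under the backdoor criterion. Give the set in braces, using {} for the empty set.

Variables eligible for adjustment (non-descendants of X1, excluding X1 and X6): {X4}.
Backdoor paths from X1 to X6:
  P1: X1 <- X4 -> X7 -> X9 -> X6
  P2: X1 <- X4 -> X6
  P3: X1 <- X4 -> X3 <- X9 -> X6
The empty set is not sufficient: P1 (X1 <- X4 -> X7 -> X9 -> X6) has no collider blocking it and no conditioned non-collider, so it is open.
Try {X4}:
  P1: blocked at fork node X4 ∈ conditioning set.
  P2: blocked at fork node X4 ∈ conditioning set.
  P3: blocked at fork node X4 ∈ conditioning set.
{X4} contains no descendant of X1 and blocks every backdoor path.
{X4} is the unique smallest valid adjustment set.

{X4}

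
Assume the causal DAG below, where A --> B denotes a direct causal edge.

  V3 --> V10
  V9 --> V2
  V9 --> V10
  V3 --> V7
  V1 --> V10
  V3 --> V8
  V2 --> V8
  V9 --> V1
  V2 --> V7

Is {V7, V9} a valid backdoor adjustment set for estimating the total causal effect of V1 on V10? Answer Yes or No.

Backdoor paths from V1 to V10 (paths whose first edge points into V1):
  P1: V1 <- V9 -> V2 -> V7 <- V3 -> V10
  P2: V1 <- V9 -> V2 -> V8 <- V3 -> V10
  P3: V1 <- V9 -> V10
Condition 1 (no descendant of V1 in the set): holds — descendants of V1 are {V10}; none are in {V7, V9}.
Condition 2 (every backdoor path blocked by {V7, V9}):
  P1: blocked at fork node V9 ∈ conditioning set.
  P2: blocked at fork node V9 ∈ conditioning set.
  P3: blocked at fork node V9 ∈ conditioning set.
{V7, V9} satisfies the backdoor criterion.

Yes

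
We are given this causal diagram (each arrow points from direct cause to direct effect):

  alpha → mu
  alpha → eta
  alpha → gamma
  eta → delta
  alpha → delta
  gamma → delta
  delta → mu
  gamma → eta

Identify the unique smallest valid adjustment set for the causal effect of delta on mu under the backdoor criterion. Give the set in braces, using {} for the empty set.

{alpha}

Variables eligible for adjustment (non-descendants of delta, excluding delta and mu): {alpha, eta, gamma}.
Backdoor paths from delta to mu:
  P1: delta <- alpha -> mu
  P2: delta <- gamma <- alpha -> mu
  P3: delta <- gamma -> eta <- alpha -> mu
  P4: delta <- eta <- alpha -> mu
  P5: delta <- eta <- gamma <- alpha -> mu
The empty set is not sufficient: P1 (delta <- alpha -> mu) has no collider blocking it and no conditioned non-collider, so it is open.
Try {alpha}:
  P1: blocked at fork node alpha ∈ conditioning set.
  P2: blocked at fork node alpha ∈ conditioning set.
  P3: blocked at collider eta (neither it nor any descendant is in the conditioning set).
  P4: blocked at fork node alpha ∈ conditioning set.
  P5: blocked at fork node alpha ∈ conditioning set.
{alpha} contains no descendant of delta and blocks every backdoor path.
No other singleton works — e.g. {gamma} leaves P1 open — so {alpha} is the unique smallest valid adjustment set.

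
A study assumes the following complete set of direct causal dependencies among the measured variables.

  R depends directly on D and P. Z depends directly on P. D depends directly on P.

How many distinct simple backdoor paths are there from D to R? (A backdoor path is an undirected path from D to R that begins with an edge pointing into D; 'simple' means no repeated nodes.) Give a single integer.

A backdoor path from D to R is any simple undirected path whose first edge points into D (i.e. leaves D via a parent).
Parents of D: {P}.
Enumerating:
  P1: D <- P -> R
That exhausts the simple backdoor paths. Count: 1.

1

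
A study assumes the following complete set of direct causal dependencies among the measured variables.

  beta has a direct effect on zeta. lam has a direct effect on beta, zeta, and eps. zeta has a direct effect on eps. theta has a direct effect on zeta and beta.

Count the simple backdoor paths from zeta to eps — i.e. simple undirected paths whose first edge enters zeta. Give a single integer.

3

A backdoor path from zeta to eps is any simple undirected path whose first edge points into zeta (i.e. leaves zeta via a parent).
Parents of zeta: {beta, lam, theta}.
Enumerating:
  P1: zeta <- theta -> beta <- lam -> eps
  P2: zeta <- lam -> eps
  P3: zeta <- beta <- lam -> eps
That exhausts the simple backdoor paths. Count: 3.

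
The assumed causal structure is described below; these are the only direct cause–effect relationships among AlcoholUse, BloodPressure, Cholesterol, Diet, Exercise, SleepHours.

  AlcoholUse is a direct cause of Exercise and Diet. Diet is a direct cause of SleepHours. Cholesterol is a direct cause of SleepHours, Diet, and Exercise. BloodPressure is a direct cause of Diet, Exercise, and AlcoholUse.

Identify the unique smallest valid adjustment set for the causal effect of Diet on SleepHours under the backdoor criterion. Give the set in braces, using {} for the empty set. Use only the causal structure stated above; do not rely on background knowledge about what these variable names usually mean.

Variables eligible for adjustment (non-descendants of Diet, excluding Diet and SleepHours): {AlcoholUse, BloodPressure, Cholesterol, Exercise}.
Backdoor paths from Diet to SleepHours:
  P1: Diet <- BloodPressure -> AlcoholUse -> Exercise <- Cholesterol -> SleepHours
  P2: Diet <- BloodPressure -> Exercise <- Cholesterol -> SleepHours
  P3: Diet <- AlcoholUse <- BloodPressure -> Exercise <- Cholesterol -> SleepHours
  P4: Diet <- AlcoholUse -> Exercise <- Cholesterol -> SleepHours
  P5: Diet <- Cholesterol -> SleepHours
The empty set is not sufficient: P5 (Diet <- Cholesterol -> SleepHours) has no collider blocking it and no conditioned non-collider, so it is open.
Try {Cholesterol}:
  P1: blocked at collider Exercise (neither it nor any descendant is in the conditioning set).
  P2: blocked at collider Exercise (neither it nor any descendant is in the conditioning set).
  P3: blocked at collider Exercise (neither it nor any descendant is in the conditioning set).
  P4: blocked at collider Exercise (neither it nor any descendant is in the conditioning set).
  P5: blocked at fork node Cholesterol ∈ conditioning set.
{Cholesterol} contains no descendant of Diet and blocks every backdoor path.
No other singleton works — e.g. {BloodPressure} leaves P5 open — so {Cholesterol} is the unique smallest valid adjustment set.

{Cholesterol}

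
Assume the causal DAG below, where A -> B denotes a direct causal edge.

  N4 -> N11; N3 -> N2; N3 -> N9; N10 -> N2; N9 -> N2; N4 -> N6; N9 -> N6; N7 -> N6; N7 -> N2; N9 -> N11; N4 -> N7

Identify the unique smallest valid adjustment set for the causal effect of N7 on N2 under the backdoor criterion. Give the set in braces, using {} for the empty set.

{}

Variables eligible for adjustment (non-descendants of N7, excluding N7 and N2): {N10, N11, N3, N4, N9}.
Backdoor paths from N7 to N2:
  P1: N7 <- N4 -> N11 <- N9 <- N3 -> N2
  P2: N7 <- N4 -> N11 <- N9 -> N2
  P3: N7 <- N4 -> N6 <- N9 <- N3 -> N2
  P4: N7 <- N4 -> N6 <- N9 -> N2
Each backdoor path contains an unconditioned collider, so every path is already blocked with the empty conditioning set:
  P1: blocked at collider N11 (neither it nor any descendant is in the conditioning set).
  P2: blocked at collider N11 (neither it nor any descendant is in the conditioning set).
  P3: blocked at collider N6 (neither it nor any descendant is in the conditioning set).
  P4: blocked at collider N6 (neither it nor any descendant is in the conditioning set).
The empty set is therefore the unique smallest valid set.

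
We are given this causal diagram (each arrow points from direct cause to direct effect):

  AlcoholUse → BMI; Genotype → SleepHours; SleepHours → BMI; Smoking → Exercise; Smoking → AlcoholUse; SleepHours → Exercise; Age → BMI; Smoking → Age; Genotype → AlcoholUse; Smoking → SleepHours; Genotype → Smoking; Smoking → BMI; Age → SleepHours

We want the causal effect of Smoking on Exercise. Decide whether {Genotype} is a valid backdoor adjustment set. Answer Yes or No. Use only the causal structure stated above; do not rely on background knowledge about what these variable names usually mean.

Backdoor paths from Smoking to Exercise (paths whose first edge points into Smoking):
  P1: Smoking <- Genotype -> AlcoholUse -> BMI <- Age -> SleepHours -> Exercise
  P2: Smoking <- Genotype -> AlcoholUse -> BMI <- SleepHours -> Exercise
  P3: Smoking <- Genotype -> SleepHours -> Exercise
Condition 1 (no descendant of Smoking in the set): holds — descendants of Smoking are {Age, AlcoholUse, BMI, Exercise, SleepHours}; none are in {Genotype}.
Condition 2 (every backdoor path blocked by {Genotype}):
  P1: blocked at fork node Genotype ∈ conditioning set.
  P2: blocked at fork node Genotype ∈ conditioning set.
  P3: blocked at fork node Genotype ∈ conditioning set.
{Genotype} satisfies the backdoor criterion.

Yes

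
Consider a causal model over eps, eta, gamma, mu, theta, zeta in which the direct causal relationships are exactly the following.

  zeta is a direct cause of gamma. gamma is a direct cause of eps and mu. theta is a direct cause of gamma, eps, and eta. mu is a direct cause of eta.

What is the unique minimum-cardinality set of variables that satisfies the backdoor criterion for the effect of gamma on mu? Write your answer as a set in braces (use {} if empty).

Variables eligible for adjustment (non-descendants of gamma, excluding gamma and mu): {theta, zeta}.
Backdoor paths from gamma to mu:
  P1: gamma <- theta -> eta <- mu
Each backdoor path contains an unconditioned collider, so every path is already blocked with the empty conditioning set:
  P1: blocked at collider eta (neither it nor any descendant is in the conditioning set).
The empty set is therefore the unique smallest valid set.

{}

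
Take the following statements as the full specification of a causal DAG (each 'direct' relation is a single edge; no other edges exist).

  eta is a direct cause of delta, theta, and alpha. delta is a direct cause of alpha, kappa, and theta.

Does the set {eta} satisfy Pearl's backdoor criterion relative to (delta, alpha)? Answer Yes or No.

Yes

Backdoor paths from delta to alpha (paths whose first edge points into delta):
  P1: delta <- eta -> alpha
Condition 1 (no descendant of delta in the set): holds — descendants of delta are {alpha, kappa, theta}; none are in {eta}.
Condition 2 (every backdoor path blocked by {eta}):
  P1: blocked at fork node eta ∈ conditioning set.
{eta} satisfies the backdoor criterion.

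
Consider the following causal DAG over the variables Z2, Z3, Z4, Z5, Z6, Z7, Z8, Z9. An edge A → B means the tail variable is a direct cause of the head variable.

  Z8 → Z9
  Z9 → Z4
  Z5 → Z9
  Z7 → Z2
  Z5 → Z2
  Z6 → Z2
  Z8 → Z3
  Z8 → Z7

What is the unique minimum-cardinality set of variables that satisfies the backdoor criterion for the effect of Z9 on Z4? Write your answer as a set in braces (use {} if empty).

Variables eligible for adjustment (non-descendants of Z9, excluding Z9 and Z4): {Z2, Z3, Z5, Z6, Z7, Z8}.
Backdoor paths from Z9 to Z4:
  (none)
With no backdoor paths the empty set already satisfies the criterion, and it is trivially minimal.

{}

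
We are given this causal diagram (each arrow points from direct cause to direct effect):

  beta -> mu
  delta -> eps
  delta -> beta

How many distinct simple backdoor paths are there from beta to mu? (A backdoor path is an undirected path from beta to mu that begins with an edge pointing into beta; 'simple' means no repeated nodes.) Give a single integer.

0

A backdoor path from beta to mu is any simple undirected path whose first edge points into beta (i.e. leaves beta via a parent).
Parents of beta: {delta}.
No simple path from any parent of beta reaches mu without revisiting beta, so there are no backdoor paths.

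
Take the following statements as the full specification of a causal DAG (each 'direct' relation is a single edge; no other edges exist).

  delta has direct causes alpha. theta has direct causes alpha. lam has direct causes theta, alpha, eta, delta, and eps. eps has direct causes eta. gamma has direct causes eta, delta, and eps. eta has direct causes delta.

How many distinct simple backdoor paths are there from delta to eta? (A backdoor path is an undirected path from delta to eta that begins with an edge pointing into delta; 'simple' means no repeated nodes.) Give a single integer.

6

A backdoor path from delta to eta is any simple undirected path whose first edge points into delta (i.e. leaves delta via a parent).
Parents of delta: {alpha}.
Enumerating:
  P1: delta <- alpha -> theta -> lam <- eta
  P2: delta <- alpha -> theta -> lam <- eps <- eta
  P3: delta <- alpha -> theta -> lam <- eps -> gamma <- eta
  P4: delta <- alpha -> lam <- eta
  P5: delta <- alpha -> lam <- eps <- eta
  P6: delta <- alpha -> lam <- eps -> gamma <- eta
That exhausts the simple backdoor paths. Count: 6.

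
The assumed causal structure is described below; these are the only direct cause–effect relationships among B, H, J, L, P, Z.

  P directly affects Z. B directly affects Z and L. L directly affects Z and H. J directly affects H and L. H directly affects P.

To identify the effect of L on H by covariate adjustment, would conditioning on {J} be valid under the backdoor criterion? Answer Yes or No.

Yes

Backdoor paths from L to H (paths whose first edge points into L):
  P1: L <- B -> Z <- P <- H
  P2: L <- J -> H
Condition 1 (no descendant of L in the set): holds — descendants of L are {H, P, Z}; none are in {J}.
Condition 2 (every backdoor path blocked by {J}):
  P1: blocked at collider Z (neither it nor any descendant is in the conditioning set).
  P2: blocked at fork node J ∈ conditioning set.
{J} satisfies the backdoor criterion.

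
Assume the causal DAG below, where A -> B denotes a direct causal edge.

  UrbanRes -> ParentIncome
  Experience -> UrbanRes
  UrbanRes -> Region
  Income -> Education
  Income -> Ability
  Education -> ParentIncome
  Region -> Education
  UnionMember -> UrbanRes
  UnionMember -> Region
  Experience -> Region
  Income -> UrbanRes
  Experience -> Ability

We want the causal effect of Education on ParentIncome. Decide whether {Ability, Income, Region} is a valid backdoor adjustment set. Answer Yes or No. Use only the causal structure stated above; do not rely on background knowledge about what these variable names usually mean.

Backdoor paths from Education to ParentIncome (paths whose first edge points into Education):
  P1: Education <- Income -> UrbanRes -> ParentIncome
  P2: Education <- Income -> Ability <- Experience -> UrbanRes -> ParentIncome
  P3: Education <- Income -> Ability <- Experience -> Region <- UnionMember -> UrbanRes -> ParentIncome
  P4: Education <- Income -> Ability <- Experience -> Region <- UrbanRes -> ParentIncome
  P5: Education <- Region <- Experience -> UrbanRes -> ParentIncome
  P6: Education <- Region <- Experience -> Ability <- Income -> UrbanRes -> ParentIncome
  P7: Education <- Region <- UnionMember -> UrbanRes -> ParentIncome
  P8: Education <- Region <- UrbanRes -> ParentIncome
Condition 1 (no descendant of Education in the set): holds — descendants of Education are {ParentIncome}; none are in {Ability, Income, Region}.
Condition 2 (every backdoor path blocked by {Ability, Income, Region}):
  P1: blocked at fork node Income ∈ conditioning set.
  P2: blocked at fork node Income ∈ conditioning set.
  P3: blocked at fork node Income ∈ conditioning set.
  P4: blocked at fork node Income ∈ conditioning set.
  P5: blocked at chain node Region ∈ conditioning set.
  P6: blocked at chain node Region ∈ conditioning set.
  P7: blocked at chain node Region ∈ conditioning set.
  P8: blocked at chain node Region ∈ conditioning set.
{Ability, Income, Region} satisfies the backdoor criterion.

Yes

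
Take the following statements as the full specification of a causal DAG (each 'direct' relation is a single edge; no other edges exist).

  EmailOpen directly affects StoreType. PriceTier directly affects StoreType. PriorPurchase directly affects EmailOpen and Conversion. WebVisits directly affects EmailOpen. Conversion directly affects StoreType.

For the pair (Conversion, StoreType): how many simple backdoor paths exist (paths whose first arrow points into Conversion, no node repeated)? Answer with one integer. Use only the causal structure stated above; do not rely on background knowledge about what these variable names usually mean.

1

A backdoor path from Conversion to StoreType is any simple undirected path whose first edge points into Conversion (i.e. leaves Conversion via a parent).
Parents of Conversion: {PriorPurchase}.
Enumerating:
  P1: Conversion <- PriorPurchase -> EmailOpen -> StoreType
That exhausts the simple backdoor paths. Count: 1.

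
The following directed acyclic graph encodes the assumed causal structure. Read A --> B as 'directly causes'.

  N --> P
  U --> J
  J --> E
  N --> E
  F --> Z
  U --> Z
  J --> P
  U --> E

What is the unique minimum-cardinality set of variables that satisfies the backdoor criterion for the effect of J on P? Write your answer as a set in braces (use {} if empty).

{}

Variables eligible for adjustment (non-descendants of J, excluding J and P): {F, N, U, Z}.
Backdoor paths from J to P:
  P1: J <- U -> E <- N -> P
Each backdoor path contains an unconditioned collider, so every path is already blocked with the empty conditioning set:
  P1: blocked at collider E (neither it nor any descendant is in the conditioning set).
The empty set is therefore the unique smallest valid set.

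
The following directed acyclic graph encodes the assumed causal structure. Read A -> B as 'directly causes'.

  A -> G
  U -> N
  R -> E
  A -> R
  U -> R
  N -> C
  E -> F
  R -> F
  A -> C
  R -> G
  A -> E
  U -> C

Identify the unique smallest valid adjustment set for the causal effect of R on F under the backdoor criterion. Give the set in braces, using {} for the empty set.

{A}

Variables eligible for adjustment (non-descendants of R, excluding R and F): {A, C, N, U}.
Backdoor paths from R to F:
  P1: R <- U -> N -> C <- A -> E -> F
  P2: R <- U -> C <- A -> E -> F
  P3: R <- A -> E -> F
The empty set is not sufficient: P3 (R <- A -> E -> F) has no collider blocking it and no conditioned non-collider, so it is open.
Try {A}:
  P1: blocked at collider C (neither it nor any descendant is in the conditioning set).
  P2: blocked at collider C (neither it nor any descendant is in the conditioning set).
  P3: blocked at fork node A ∈ conditioning set.
{A} contains no descendant of R and blocks every backdoor path.
No other singleton works — e.g. {U} leaves P3 open — so {A} is the unique smallest valid adjustment set.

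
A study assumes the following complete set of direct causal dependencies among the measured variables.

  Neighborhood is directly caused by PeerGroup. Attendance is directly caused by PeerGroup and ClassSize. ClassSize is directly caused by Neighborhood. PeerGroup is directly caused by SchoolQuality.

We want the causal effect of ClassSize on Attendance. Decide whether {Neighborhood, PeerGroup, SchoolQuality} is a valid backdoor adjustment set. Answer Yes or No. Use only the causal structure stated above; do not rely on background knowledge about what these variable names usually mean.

Backdoor paths from ClassSize to Attendance (paths whose first edge points into ClassSize):
  P1: ClassSize <- Neighborhood <- PeerGroup -> Attendance
Condition 1 (no descendant of ClassSize in the set): holds — descendants of ClassSize are {Attendance}; none are in {Neighborhood, PeerGroup, SchoolQuality}.
Condition 2 (every backdoor path blocked by {Neighborhood, PeerGroup, SchoolQuality}):
  P1: blocked at chain node Neighborhood ∈ conditioning set.
{Neighborhood, PeerGroup, SchoolQuality} satisfies the backdoor criterion.

Yes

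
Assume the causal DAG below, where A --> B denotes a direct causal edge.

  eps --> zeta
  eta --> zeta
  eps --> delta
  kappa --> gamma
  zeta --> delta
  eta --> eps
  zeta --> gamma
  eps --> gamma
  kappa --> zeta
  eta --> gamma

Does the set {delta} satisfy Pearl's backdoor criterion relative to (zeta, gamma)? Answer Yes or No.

Backdoor paths from zeta to gamma (paths whose first edge points into zeta):
  P1: zeta <- kappa -> gamma
  P2: zeta <- eta -> eps -> gamma
  P3: zeta <- eta -> gamma
  P4: zeta <- eps <- eta -> gamma
  P5: zeta <- eps -> gamma
Condition 1 (no descendant of zeta in the set): FAILS — delta is a descendant of zeta.
Condition 2 (every backdoor path blocked by {delta}):
  P1: open — no interior node is in the conditioning set.
  P2: open — no interior node is in the conditioning set.
  P3: open — no interior node is in the conditioning set.
  P4: open — no interior node is in the conditioning set.
  P5: open — no interior node is in the conditioning set.
{delta} does not satisfy the backdoor criterion.

No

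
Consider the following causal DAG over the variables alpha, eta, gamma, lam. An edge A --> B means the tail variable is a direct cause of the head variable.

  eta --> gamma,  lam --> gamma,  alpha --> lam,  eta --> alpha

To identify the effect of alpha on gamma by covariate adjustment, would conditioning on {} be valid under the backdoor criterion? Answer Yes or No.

No

Backdoor paths from alpha to gamma (paths whose first edge points into alpha):
  P1: alpha <- eta -> gamma
Condition 1 (no descendant of alpha in the set): holds — descendants of alpha are {gamma, lam}; none are in {}.
Condition 2 (every backdoor path blocked by {}):
  P1: open — no interior node is in the conditioning set.
{} does not satisfy the backdoor criterion.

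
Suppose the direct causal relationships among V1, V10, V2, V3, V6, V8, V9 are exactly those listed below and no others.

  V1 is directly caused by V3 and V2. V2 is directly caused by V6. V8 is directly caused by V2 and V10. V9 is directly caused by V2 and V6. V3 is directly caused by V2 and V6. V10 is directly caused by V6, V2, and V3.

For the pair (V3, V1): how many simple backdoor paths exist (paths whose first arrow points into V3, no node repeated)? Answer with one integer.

A backdoor path from V3 to V1 is any simple undirected path whose first edge points into V3 (i.e. leaves V3 via a parent).
Parents of V3: {V2, V6}.
Enumerating:
  P1: V3 <- V6 -> V2 -> V1
  P2: V3 <- V6 -> V10 <- V2 -> V1
  P3: V3 <- V6 -> V10 -> V8 <- V2 -> V1
  P4: V3 <- V6 -> V9 <- V2 -> V1
  P5: V3 <- V2 -> V1
That exhausts the simple backdoor paths. Count: 5.

5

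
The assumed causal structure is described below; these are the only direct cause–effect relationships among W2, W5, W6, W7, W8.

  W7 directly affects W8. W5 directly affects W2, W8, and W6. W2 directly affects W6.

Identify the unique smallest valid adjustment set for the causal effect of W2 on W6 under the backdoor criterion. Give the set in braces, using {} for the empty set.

{W5}

Variables eligible for adjustment (non-descendants of W2, excluding W2 and W6): {W5, W7, W8}.
Backdoor paths from W2 to W6:
  P1: W2 <- W5 -> W6
The empty set is not sufficient: P1 (W2 <- W5 -> W6) has no collider blocking it and no conditioned non-collider, so it is open.
Try {W5}:
  P1: blocked at fork node W5 ∈ conditioning set.
{W5} contains no descendant of W2 and blocks every backdoor path.
No other singleton works — e.g. {W7} leaves P1 open — so {W5} is the unique smallest valid adjustment set.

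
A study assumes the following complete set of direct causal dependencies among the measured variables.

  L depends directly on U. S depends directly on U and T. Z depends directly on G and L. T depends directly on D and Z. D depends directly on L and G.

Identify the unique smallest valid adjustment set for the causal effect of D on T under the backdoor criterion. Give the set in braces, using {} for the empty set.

Variables eligible for adjustment (non-descendants of D, excluding D and T): {G, L, U, Z}.
Backdoor paths from D to T:
  P1: D <- L <- U -> S <- T
  P2: D <- L -> Z -> T
  P3: D <- G -> Z <- L <- U -> S <- T
  P4: D <- G -> Z -> T
The empty set is not sufficient: P2 (D <- L -> Z -> T) has no collider blocking it and no conditioned non-collider, so it is open.
Try {Z}:
  P1: blocked at collider S (neither it nor any descendant is in the conditioning set).
  P2: blocked at chain node Z ∈ conditioning set.
  P3: blocked at collider S (neither it nor any descendant is in the conditioning set).
  P4: blocked at chain node Z ∈ conditioning set.
{Z} contains no descendant of D and blocks every backdoor path.
No other singleton works — e.g. {U} leaves P2 open — so {Z} is the unique smallest valid adjustment set.

{Z}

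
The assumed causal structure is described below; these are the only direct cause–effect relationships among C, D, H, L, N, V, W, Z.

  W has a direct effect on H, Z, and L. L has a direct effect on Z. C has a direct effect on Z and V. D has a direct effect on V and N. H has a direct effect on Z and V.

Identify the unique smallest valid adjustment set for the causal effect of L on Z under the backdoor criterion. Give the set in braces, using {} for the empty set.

Variables eligible for adjustment (non-descendants of L, excluding L and Z): {C, D, H, N, V, W}.
Backdoor paths from L to Z:
  P1: L <- W -> H -> Z
  P2: L <- W -> H -> V <- C -> Z
  P3: L <- W -> Z
The empty set is not sufficient: P1 (L <- W -> H -> Z) has no collider blocking it and no conditioned non-collider, so it is open.
Try {W}:
  P1: blocked at fork node W ∈ conditioning set.
  P2: blocked at fork node W ∈ conditioning set.
  P3: blocked at fork node W ∈ conditioning set.
{W} contains no descendant of L and blocks every backdoor path.
No other singleton works — e.g. {C} leaves P1 open — so {W} is the unique smallest valid adjustment set.

{W}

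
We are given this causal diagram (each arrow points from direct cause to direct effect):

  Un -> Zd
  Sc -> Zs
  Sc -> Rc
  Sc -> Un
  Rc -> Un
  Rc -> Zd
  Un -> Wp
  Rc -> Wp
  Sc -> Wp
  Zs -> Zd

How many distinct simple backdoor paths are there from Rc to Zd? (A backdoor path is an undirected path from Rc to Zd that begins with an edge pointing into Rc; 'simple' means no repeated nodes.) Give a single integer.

A backdoor path from Rc to Zd is any simple undirected path whose first edge points into Rc (i.e. leaves Rc via a parent).
Parents of Rc: {Sc}.
Enumerating:
  P1: Rc <- Sc -> Zs -> Zd
  P2: Rc <- Sc -> Un -> Zd
  P3: Rc <- Sc -> Wp <- Un -> Zd
That exhausts the simple backdoor paths. Count: 3.

3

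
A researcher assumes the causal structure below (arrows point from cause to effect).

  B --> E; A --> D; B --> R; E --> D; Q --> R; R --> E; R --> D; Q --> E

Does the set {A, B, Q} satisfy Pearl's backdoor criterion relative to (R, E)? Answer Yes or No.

Backdoor paths from R to E (paths whose first edge points into R):
  P1: R <- Q -> E
  P2: R <- B -> E
Condition 1 (no descendant of R in the set): holds — descendants of R are {D, E}; none are in {A, B, Q}.
Condition 2 (every backdoor path blocked by {A, B, Q}):
  P1: blocked at fork node Q ∈ conditioning set.
  P2: blocked at fork node B ∈ conditioning set.
{A, B, Q} satisfies the backdoor criterion.

Yes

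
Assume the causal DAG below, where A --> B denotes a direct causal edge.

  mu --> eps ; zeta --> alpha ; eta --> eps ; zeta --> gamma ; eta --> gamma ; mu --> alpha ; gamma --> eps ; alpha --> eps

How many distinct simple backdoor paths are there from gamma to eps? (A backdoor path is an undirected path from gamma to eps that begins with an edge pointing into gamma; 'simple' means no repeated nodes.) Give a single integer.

A backdoor path from gamma to eps is any simple undirected path whose first edge points into gamma (i.e. leaves gamma via a parent).
Parents of gamma: {eta, zeta}.
Enumerating:
  P1: gamma <- zeta -> alpha <- mu -> eps
  P2: gamma <- zeta -> alpha -> eps
  P3: gamma <- eta -> eps
That exhausts the simple backdoor paths. Count: 3.

3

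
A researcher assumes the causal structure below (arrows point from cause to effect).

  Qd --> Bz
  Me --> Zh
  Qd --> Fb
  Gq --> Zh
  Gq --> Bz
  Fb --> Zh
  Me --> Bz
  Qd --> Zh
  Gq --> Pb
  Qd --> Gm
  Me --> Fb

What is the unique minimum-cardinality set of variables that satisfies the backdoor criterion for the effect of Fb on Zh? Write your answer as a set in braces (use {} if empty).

Variables eligible for adjustment (non-descendants of Fb, excluding Fb and Zh): {Bz, Gm, Gq, Me, Pb, Qd}.
Backdoor paths from Fb to Zh:
  P1: Fb <- Qd -> Bz <- Gq -> Zh
  P2: Fb <- Qd -> Bz <- Me -> Zh
  P3: Fb <- Qd -> Zh
  P4: Fb <- Me -> Bz <- Qd -> Zh
  P5: Fb <- Me -> Bz <- Gq -> Zh
  P6: Fb <- Me -> Zh
The empty set is not sufficient: P3 (Fb <- Qd -> Zh) has no collider blocking it and no conditioned non-collider, so it is open.
Try {Me, Qd}:
  P1: blocked at fork node Qd ∈ conditioning set.
  P2: blocked at fork node Qd ∈ conditioning set.
  P3: blocked at fork node Qd ∈ conditioning set.
  P4: blocked at fork node Me ∈ conditioning set.
  P5: blocked at fork node Me ∈ conditioning set.
  P6: blocked at fork node Me ∈ conditioning set.
{Me, Qd} contains no descendant of Fb and blocks every backdoor path.
Every element of {Me, Qd} is needed (dropping Me leaves P6 open; dropping Qd leaves P3 open), so no proper subset is valid.
Among all size-2 subsets of the eligible variables, only {Me, Qd} blocks every backdoor path, so it is the unique smallest valid adjustment set.

{Me, Qd}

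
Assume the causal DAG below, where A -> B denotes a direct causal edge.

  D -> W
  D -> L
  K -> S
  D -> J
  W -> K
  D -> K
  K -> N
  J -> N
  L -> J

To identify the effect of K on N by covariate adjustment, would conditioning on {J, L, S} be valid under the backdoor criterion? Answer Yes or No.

No

Backdoor paths from K to N (paths whose first edge points into K):
  P1: K <- D -> L -> J -> N
  P2: K <- D -> J -> N
  P3: K <- W <- D -> L -> J -> N
  P4: K <- W <- D -> J -> N
Condition 1 (no descendant of K in the set): FAILS — S is a descendant of K.
Condition 2 (every backdoor path blocked by {J, L, S}):
  P1: blocked at chain node L ∈ conditioning set.
  P2: blocked at chain node J ∈ conditioning set.
  P3: blocked at chain node L ∈ conditioning set.
  P4: blocked at chain node J ∈ conditioning set.
{J, L, S} does not satisfy the backdoor criterion.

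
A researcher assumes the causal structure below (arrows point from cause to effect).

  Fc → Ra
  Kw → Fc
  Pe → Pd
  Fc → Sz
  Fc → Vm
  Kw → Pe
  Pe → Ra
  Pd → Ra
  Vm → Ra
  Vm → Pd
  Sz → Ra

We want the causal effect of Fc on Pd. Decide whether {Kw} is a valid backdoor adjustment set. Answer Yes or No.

Yes

Backdoor paths from Fc to Pd (paths whose first edge points into Fc):
  P1: Fc <- Kw -> Pe -> Pd
  P2: Fc <- Kw -> Pe -> Ra <- Vm -> Pd
  P3: Fc <- Kw -> Pe -> Ra <- Pd
Condition 1 (no descendant of Fc in the set): holds — descendants of Fc are {Pd, Ra, Sz, Vm}; none are in {Kw}.
Condition 2 (every backdoor path blocked by {Kw}):
  P1: blocked at fork node Kw ∈ conditioning set.
  P2: blocked at fork node Kw ∈ conditioning set.
  P3: blocked at fork node Kw ∈ conditioning set.
{Kw} satisfies the backdoor criterion.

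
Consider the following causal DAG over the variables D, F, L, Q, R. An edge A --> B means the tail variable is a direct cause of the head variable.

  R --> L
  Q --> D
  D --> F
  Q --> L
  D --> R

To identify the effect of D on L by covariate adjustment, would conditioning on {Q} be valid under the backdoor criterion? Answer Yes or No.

Yes

Backdoor paths from D to L (paths whose first edge points into D):
  P1: D <- Q -> L
Condition 1 (no descendant of D in the set): holds — descendants of D are {F, L, R}; none are in {Q}.
Condition 2 (every backdoor path blocked by {Q}):
  P1: blocked at fork node Q ∈ conditioning set.
{Q} satisfies the backdoor criterion.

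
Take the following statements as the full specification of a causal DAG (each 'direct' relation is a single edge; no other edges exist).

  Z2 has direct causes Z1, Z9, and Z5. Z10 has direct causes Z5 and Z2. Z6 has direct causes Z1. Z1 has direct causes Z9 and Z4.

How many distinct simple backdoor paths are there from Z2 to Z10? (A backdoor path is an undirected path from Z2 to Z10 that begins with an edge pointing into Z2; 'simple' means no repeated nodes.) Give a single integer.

A backdoor path from Z2 to Z10 is any simple undirected path whose first edge points into Z2 (i.e. leaves Z2 via a parent).
Parents of Z2: {Z1, Z5, Z9}.
Enumerating:
  P1: Z2 <- Z5 -> Z10
That exhausts the simple backdoor paths. Count: 1.

1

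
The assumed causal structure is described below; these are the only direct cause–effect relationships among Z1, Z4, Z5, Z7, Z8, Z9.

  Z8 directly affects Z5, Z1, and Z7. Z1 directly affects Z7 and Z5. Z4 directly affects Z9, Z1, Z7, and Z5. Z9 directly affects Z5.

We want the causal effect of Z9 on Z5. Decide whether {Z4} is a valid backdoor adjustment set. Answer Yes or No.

Backdoor paths from Z9 to Z5 (paths whose first edge points into Z9):
  P1: Z9 <- Z4 -> Z1 <- Z8 -> Z5
  P2: Z9 <- Z4 -> Z1 -> Z7 <- Z8 -> Z5
  P3: Z9 <- Z4 -> Z1 -> Z5
  P4: Z9 <- Z4 -> Z7 <- Z8 -> Z1 -> Z5
  P5: Z9 <- Z4 -> Z7 <- Z8 -> Z5
  P6: Z9 <- Z4 -> Z7 <- Z1 <- Z8 -> Z5
  P7: Z9 <- Z4 -> Z7 <- Z1 -> Z5
  P8: Z9 <- Z4 -> Z5
Condition 1 (no descendant of Z9 in the set): holds — descendants of Z9 are {Z5}; none are in {Z4}.
Condition 2 (every backdoor path blocked by {Z4}):
  P1: blocked at fork node Z4 ∈ conditioning set.
  P2: blocked at fork node Z4 ∈ conditioning set.
  P3: blocked at fork node Z4 ∈ conditioning set.
  P4: blocked at fork node Z4 ∈ conditioning set.
  P5: blocked at fork node Z4 ∈ conditioning set.
  P6: blocked at fork node Z4 ∈ conditioning set.
  P7: blocked at fork node Z4 ∈ conditioning set.
  P8: blocked at fork node Z4 ∈ conditioning set.
{Z4} satisfies the backdoor criterion.

Yes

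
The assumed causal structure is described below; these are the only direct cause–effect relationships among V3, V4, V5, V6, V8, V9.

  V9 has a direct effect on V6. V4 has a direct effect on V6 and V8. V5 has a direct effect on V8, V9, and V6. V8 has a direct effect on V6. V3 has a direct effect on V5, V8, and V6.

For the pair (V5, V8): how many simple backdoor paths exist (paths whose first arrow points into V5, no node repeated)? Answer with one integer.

3

A backdoor path from V5 to V8 is any simple undirected path whose first edge points into V5 (i.e. leaves V5 via a parent).
Parents of V5: {V3}.
Enumerating:
  P1: V5 <- V3 -> V8
  P2: V5 <- V3 -> V6 <- V4 -> V8
  P3: V5 <- V3 -> V6 <- V8
That exhausts the simple backdoor paths. Count: 3.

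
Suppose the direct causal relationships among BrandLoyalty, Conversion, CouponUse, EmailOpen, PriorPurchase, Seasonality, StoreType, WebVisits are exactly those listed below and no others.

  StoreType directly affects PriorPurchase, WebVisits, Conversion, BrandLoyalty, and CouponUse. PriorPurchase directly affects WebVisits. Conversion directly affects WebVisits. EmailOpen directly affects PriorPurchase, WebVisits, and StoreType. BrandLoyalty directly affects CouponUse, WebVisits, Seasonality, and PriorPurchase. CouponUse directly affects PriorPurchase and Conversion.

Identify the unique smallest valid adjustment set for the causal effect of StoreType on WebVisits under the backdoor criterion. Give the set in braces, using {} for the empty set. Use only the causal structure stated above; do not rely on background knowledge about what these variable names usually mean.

Variables eligible for adjustment (non-descendants of StoreType, excluding StoreType and WebVisits): {EmailOpen}.
Backdoor paths from StoreType to WebVisits:
  P1: StoreType <- EmailOpen -> PriorPurchase <- BrandLoyalty -> CouponUse -> Conversion -> WebVisits
  P2: StoreType <- EmailOpen -> PriorPurchase <- BrandLoyalty -> WebVisits
  P3: StoreType <- EmailOpen -> PriorPurchase <- CouponUse <- BrandLoyalty -> WebVisits
  P4: StoreType <- EmailOpen -> PriorPurchase <- CouponUse -> Conversion -> WebVisits
  P5: StoreType <- EmailOpen -> PriorPurchase -> WebVisits
  P6: StoreType <- EmailOpen -> WebVisits
The empty set is not sufficient: P5 (StoreType <- EmailOpen -> PriorPurchase -> WebVisits) has no collider blocking it and no conditioned non-collider, so it is open.
Try {EmailOpen}:
  P1: blocked at fork node EmailOpen ∈ conditioning set.
  P2: blocked at fork node EmailOpen ∈ conditioning set.
  P3: blocked at fork node EmailOpen ∈ conditioning set.
  P4: blocked at fork node EmailOpen ∈ conditioning set.
  P5: blocked at fork node EmailOpen ∈ conditioning set.
  P6: blocked at fork node EmailOpen ∈ conditioning set.
{EmailOpen} contains no descendant of StoreType and blocks every backdoor path.
{EmailOpen} is the unique smallest valid adjustment set.

{EmailOpen}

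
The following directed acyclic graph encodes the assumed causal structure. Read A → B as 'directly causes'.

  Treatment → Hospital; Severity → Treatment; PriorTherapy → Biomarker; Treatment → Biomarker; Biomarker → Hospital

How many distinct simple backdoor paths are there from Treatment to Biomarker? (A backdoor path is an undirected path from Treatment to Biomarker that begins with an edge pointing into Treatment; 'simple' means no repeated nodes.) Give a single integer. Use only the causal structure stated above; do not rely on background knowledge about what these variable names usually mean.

A backdoor path from Treatment to Biomarker is any simple undirected path whose first edge points into Treatment (i.e. leaves Treatment via a parent).
Parents of Treatment: {Severity}.
No simple path from any parent of Treatment reaches Biomarker without revisiting Treatment, so there are no backdoor paths.

0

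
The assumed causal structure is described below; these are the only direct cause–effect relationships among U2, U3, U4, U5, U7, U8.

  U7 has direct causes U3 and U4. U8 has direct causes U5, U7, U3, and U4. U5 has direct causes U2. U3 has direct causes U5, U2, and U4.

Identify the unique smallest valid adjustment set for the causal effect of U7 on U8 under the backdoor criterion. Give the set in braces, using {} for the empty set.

Variables eligible for adjustment (non-descendants of U7, excluding U7 and U8): {U2, U3, U4, U5}.
Backdoor paths from U7 to U8:
  P1: U7 <- U4 -> U3 <- U2 -> U5 -> U8
  P2: U7 <- U4 -> U3 <- U5 -> U8
  P3: U7 <- U4 -> U3 -> U8
  P4: U7 <- U4 -> U8
  P5: U7 <- U3 <- U2 -> U5 -> U8
  P6: U7 <- U3 <- U5 -> U8
  P7: U7 <- U3 <- U4 -> U8
  P8: U7 <- U3 -> U8
The empty set is not sufficient: P3 (U7 <- U4 -> U3 -> U8) has no collider blocking it and no conditioned non-collider, so it is open.
Try {U3, U4}:
  P1: blocked at fork node U4 ∈ conditioning set.
  P2: blocked at fork node U4 ∈ conditioning set.
  P3: blocked at fork node U4 ∈ conditioning set.
  P4: blocked at fork node U4 ∈ conditioning set.
  P5: blocked at chain node U3 ∈ conditioning set.
  P6: blocked at chain node U3 ∈ conditioning set.
  P7: blocked at chain node U3 ∈ conditioning set.
  P8: blocked at fork node U3 ∈ conditioning set.
{U3, U4} contains no descendant of U7 and blocks every backdoor path.
Every element of {U3, U4} is needed (dropping U3 leaves P5 open; dropping U4 leaves P1 open), so no proper subset is valid.
Among all size-2 subsets of the eligible variables, only {U3, U4} blocks every backdoor path, so it is the unique smallest valid adjustment set.

{U3, U4}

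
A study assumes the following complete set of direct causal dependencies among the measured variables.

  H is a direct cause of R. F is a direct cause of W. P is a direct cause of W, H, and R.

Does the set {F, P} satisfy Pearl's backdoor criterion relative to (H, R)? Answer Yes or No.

Yes

Backdoor paths from H to R (paths whose first edge points into H):
  P1: H <- P -> R
Condition 1 (no descendant of H in the set): holds — descendants of H are {R}; none are in {F, P}.
Condition 2 (every backdoor path blocked by {F, P}):
  P1: blocked at fork node P ∈ conditioning set.
{F, P} satisfies the backdoor criterion.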